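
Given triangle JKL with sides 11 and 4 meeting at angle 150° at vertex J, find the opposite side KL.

By the law of cosines: KL^2 = JK^2 + JL^2 - 2*JK*JL*cos(J)
KL^2 = 11^2 + 4^2 - 2*11*4*cos(150°)
KL^2 = 121 + 16 - 88*(-sqrt(3)/2)
KL^2 = 44*sqrt(3) + 137
KL = sqrt(44*sqrt(3) + 137)

sqrt(44*sqrt(3) + 137)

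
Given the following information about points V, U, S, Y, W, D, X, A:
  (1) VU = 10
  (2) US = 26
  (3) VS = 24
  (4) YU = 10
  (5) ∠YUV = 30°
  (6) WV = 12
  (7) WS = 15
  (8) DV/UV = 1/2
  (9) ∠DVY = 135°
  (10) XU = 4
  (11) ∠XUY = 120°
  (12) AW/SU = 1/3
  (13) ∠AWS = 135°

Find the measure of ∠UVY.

Step 1: By the law of cosines on triangle VUY: VY² = 10² + 10² − 2·10·10·cos(30°) = 26.79, so VY ≈ 5.18.
Step 2: By the inverse law of cosines on triangle UVY: cos(∠UVY) = (10² + 5.18² − 10²) / (2·10·5.18) = 26.79/103.53 = 0.2588, so ∠UVY = 75°.

Therefore, the measure of angle ∠UVY = 75°.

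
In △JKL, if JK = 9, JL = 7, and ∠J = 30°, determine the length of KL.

By the law of cosines: KL^2 = JK^2 + JL^2 - 2*JK*JL*cos(J)
KL^2 = 9^2 + 7^2 - 2*9*7*cos(30°)
KL^2 = 81 + 49 - 126*(sqrt(3)/2)
KL^2 = 130 - 63*sqrt(3)
KL = sqrt(130 - 63*sqrt(3))

sqrt(130 - 63*sqrt(3))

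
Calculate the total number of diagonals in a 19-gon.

Total line segments between 19 vertices = C(19,2) = 171.
Subtract the 19 sides: 171 - 19 = 152 diagonals.

152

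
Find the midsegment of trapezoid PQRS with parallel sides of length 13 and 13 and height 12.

midsegment = (13 + 13) / 2 = 26 / 2 = 13

13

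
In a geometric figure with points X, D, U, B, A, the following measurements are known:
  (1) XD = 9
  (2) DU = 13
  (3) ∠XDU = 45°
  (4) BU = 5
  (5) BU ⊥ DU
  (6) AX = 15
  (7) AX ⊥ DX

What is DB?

Step 1: By the law of cosines on triangle DUB: DB² = 13² + 5² − 2·13·5·cos(90°) = 194, so DB = √194.

Therefore, the length of DB = √194.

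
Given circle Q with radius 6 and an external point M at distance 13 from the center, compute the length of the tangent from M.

tangent = √(d² - r²) = √(13² - 6²) = √(169 - 36) = √133 = sqrt(133)

sqrt(133)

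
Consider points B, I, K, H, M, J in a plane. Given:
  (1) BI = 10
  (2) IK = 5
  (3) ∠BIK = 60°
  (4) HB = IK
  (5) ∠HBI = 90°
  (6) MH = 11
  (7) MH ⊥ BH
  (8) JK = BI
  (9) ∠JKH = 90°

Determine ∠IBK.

Step 1: By the law of cosines on triangle BIK: BK² = 10² + 5² − 2·10·5·cos(60°) = 75, so BK = 5·√3.
Step 2: By the inverse law of cosines on triangle IBK: cos(∠IBK) = (10² + (5·√3)² − 5²) / (2·10·5·√3) = 150/173.21 = 0.866, so ∠IBK = 30°.

Therefore, the measure of angle ∠IBK = 30°.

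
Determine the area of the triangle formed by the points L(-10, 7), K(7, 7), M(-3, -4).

The Shoelace formula computes the area from vertex coordinates by summing cross products.
For vertices (-10,7), (7,7), (-3,-4):
Signed sum = -10*7 - 7*7 + 7*-4 - -3*7 + -3*7 - -10*-4
= -119 + -7 + -61 = -187
Area = (1/2)|-187| = 187/2.

187/2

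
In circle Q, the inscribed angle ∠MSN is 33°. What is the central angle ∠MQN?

The inscribed angle theorem states that a central angle is always twice any inscribed angle that subtends the same arc.
Since the inscribed angle is 33°, the central angle = 2 × 33° = 66°.

66°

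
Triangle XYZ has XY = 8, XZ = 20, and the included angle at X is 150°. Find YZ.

By the law of cosines: YZ^2 = XY^2 + XZ^2 - 2*XY*XZ*cos(X)
YZ^2 = 8^2 + 20^2 - 2*8*20*cos(150°)
YZ^2 = 64 + 400 - 320*(-sqrt(3)/2)
YZ^2 = 160*sqrt(3) + 464
YZ = 4*sqrt(10*sqrt(3) + 29)

4*sqrt(10*sqrt(3) + 29)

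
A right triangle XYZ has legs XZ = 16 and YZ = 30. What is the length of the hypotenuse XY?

By the Pythagorean theorem: XY^2 = XZ^2 + YZ^2
XY^2 = 16^2 + 30^2 = 256 + 900 = 1156
XY = sqrt(1156) = 34

34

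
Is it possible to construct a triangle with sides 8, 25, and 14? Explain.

Check the triangle inequality: 8 + 14 = 22 ≤ 25.
Since the sum of two sides does not exceed the third, no triangle can be formed.

No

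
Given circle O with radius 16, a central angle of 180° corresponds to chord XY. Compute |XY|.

Chord length = 2r sin(θ/2)
= 2 × 16 × sin(180°/2)
= 2 × 16 × sin(90°)
= 32

32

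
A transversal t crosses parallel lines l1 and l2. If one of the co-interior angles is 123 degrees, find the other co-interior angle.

Co-interior (same-side interior) angles are between the parallel lines on the same side of the transversal.
Unlike corresponding or alternate interior angles, they are supplementary rather than equal.
So the angle = 180 - 123 = 57 degrees.

57 degrees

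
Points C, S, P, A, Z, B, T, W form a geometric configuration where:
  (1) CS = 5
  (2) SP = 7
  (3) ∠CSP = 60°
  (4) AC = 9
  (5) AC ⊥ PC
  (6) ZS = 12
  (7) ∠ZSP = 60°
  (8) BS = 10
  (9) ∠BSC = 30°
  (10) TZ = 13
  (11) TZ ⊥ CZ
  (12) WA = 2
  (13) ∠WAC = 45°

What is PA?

Step 1: By the law of cosines on triangle CSP: CP² = 5² + 7² − 2·5·7·cos(60°) = 39, so CP = √39.
Step 2: By the law of cosines on triangle PCA: PA² = √39² + 9² − 2·√39·9·cos(90°) = 120, so PA = 2·√30.

Therefore, the length of PA = 2·√30.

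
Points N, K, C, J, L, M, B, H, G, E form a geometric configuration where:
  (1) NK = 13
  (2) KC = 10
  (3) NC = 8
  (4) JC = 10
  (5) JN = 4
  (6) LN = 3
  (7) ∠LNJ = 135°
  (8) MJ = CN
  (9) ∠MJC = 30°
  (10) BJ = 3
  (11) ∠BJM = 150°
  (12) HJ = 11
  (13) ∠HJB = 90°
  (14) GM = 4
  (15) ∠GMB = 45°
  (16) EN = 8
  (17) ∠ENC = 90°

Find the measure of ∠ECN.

Step 1: By the law of cosines on triangle CNE: CE² = 8² + 8² − 2·8·8·cos(90°) = 128, so CE = 8·√2.
Step 2: By the inverse law of cosines on triangle ECN: cos(∠ECN) = ((8·√2)² + 8² − 8²) / (2·8·√2·8) = 128/181.02 = 0.7071, so ∠ECN = 45°.

Therefore, the measure of angle ∠ECN = 45°.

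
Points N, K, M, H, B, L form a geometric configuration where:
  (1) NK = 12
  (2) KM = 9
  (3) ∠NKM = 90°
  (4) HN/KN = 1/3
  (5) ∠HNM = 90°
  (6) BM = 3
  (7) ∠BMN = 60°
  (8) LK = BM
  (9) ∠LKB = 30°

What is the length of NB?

Step 1: By the law of cosines on triangle NKM: NM² = 12² + 9² − 2·12·9·cos(90°) = 225, so NM = 15.
Step 2: By the law of cosines on triangle NMB: NB² = 15² + 3² − 2·15·3·cos(60°) = 189, so NB = 3·√21.

Therefore, the length of NB = 3·√21.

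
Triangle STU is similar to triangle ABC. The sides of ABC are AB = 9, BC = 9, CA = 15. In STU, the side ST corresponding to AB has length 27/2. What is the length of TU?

Similar triangles have proportional sides. Setting up the proportion:
ST / AB = TU / BC
27/2 / 9 = TU / 9
TU = 9 * 27/2 / 9 = 27/2.

27/2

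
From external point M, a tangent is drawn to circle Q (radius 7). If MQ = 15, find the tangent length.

The tangent, radius, and line from the external point to the center form a right triangle.
The right angle is where the tangent meets the radius.
By the Pythagorean theorem: tangent² + 7² = 15²
tangent² = 225 - 49 = 176
tangent = 4*sqrt(11)

4*sqrt(11)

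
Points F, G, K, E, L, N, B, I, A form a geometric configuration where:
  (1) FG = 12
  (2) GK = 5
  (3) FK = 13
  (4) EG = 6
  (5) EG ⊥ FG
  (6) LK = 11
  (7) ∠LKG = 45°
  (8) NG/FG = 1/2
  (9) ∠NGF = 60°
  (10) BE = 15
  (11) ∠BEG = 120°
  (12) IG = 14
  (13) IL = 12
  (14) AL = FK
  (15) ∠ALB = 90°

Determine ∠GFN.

From the given relations: NG = 1/2·FG = 1/2·12 = 6.
Step 1: By the law of cosines on triangle FGN: FN² = 12² + 6² − 2·12·6·cos(60°) = 108, so FN = 6·√3.
Step 2: By the inverse law of cosines on triangle GFN: cos(∠GFN) = (12² + (6·√3)² − 6²) / (2·12·6·√3) = 216/249.42 = 0.866, so ∠GFN = 30°.

Therefore, the measure of angle ∠GFN = 30°.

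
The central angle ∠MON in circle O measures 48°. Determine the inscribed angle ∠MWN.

An inscribed angle intercepts an arc from a point on the circle, while the central angle intercepts the same arc from the center.
The inscribed angle is always half the central angle: 48° / 2 = 24°.

24°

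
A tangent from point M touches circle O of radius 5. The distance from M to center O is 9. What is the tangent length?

The tangent, radius, and line from the external point to the center form a right triangle.
The right angle is where the tangent meets the radius.
By the Pythagorean theorem: tangent² + 5² = 9²
tangent² = 81 - 25 = 56
tangent = 2*sqrt(14)

2*sqrt(14)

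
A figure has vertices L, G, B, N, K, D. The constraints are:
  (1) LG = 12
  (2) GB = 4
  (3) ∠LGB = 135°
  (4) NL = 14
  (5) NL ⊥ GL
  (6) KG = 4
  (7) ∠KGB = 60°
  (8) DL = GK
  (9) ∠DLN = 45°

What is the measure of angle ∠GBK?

Step 1: By the law of cosines on triangle BGK: BK² = 4² + 4² − 2·4·4·cos(60°) = 16, so BK = 4.
Step 2: By the inverse law of cosines on triangle GBK: cos(∠GBK) = (4² + 4² − 4²) / (2·4·4) = 16/32 = 0.5, so ∠GBK = 60°.

Therefore, the measure of angle ∠GBK = 60°.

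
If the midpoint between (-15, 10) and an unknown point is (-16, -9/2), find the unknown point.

Using the midpoint formula: M = ((x1 + x2)/2, (y1 + y2)/2)
We know M = (-16, -9/2) and L = (-15, 10)
For x: -16 = (-15 + x2)/2, so x2 = 2*-16 - -15 = -17
For y: -9/2 = (10 + y2)/2, so y2 = 2*-9/2 - 10 = -19
J = (-17, -19)

(-17, -19)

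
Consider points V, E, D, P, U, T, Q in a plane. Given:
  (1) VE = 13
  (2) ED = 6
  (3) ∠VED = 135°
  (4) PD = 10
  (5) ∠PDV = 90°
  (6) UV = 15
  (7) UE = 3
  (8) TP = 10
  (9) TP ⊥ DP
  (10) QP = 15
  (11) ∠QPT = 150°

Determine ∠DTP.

Step 1: By the law of cosines on triangle TPD: TD² = 10² + 10² − 2·10·10·cos(90°) = 200, so TD = 10·√2.
Step 2: By the inverse law of cosines on triangle DTP: cos(∠DTP) = ((10·√2)² + 10² − 10²) / (2·10·√2·10) = 200/282.84 = 0.7071, so ∠DTP = 45°.

Therefore, the measure of angle ∠DTP = 45°.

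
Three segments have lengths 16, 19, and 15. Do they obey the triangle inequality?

Sort the sides: 15, 16, 19.
It suffices to check that the sum of the two smallest exceeds the largest:
15 + 16 = 31 > 19. ✓
Yes, a valid triangle can be formed.

Yes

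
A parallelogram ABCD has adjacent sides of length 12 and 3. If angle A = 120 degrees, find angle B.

In a parallelogram, consecutive angles are supplementary (sum to 180°).
angle B = 180 - angle A
angle B = 180 - 120
angle B = 60 degrees

60 degrees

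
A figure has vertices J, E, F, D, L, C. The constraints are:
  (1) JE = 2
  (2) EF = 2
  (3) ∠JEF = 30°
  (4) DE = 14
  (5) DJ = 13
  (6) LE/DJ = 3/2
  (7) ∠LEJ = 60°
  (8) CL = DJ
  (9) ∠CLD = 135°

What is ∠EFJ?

Step 1: By the law of cosines on triangle FEJ: FJ² = 2² + 2² − 2·2·2·cos(30°) = 1.07, so FJ ≈ 1.04.
Step 2: By the inverse law of cosines on triangle EFJ: cos(∠EFJ) = (2² + 1.04² − 2²) / (2·2·1.04) = 1.07/4.14 = 0.2588, so ∠EFJ = 75°.

Therefore, the measure of angle ∠EFJ = 75°.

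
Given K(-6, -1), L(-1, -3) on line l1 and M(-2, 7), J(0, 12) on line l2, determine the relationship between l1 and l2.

Slope of line 1: m1 = (-3 - -1)/(-1 - -6) = -2/5 = -2/5
Slope of line 2: m2 = (12 - 7)/(0 - -2) = 5/2 = 5/2
m1 * m2 = (-2/5) * (5/2) = -1 = -1, so the lines are perpendicular.

Perpendicular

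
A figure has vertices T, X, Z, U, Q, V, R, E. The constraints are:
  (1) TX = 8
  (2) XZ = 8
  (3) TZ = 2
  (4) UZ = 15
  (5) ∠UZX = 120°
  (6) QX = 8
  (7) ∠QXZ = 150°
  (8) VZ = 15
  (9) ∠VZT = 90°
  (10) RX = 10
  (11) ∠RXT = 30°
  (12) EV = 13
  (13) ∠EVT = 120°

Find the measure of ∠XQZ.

Step 1: By the law of cosines on triangle QXZ: QZ² = 8² + 8² − 2·8·8·cos(150°) = 238.85, so QZ ≈ 15.45.
Step 2: By the inverse law of cosines on triangle XQZ: cos(∠XQZ) = (8² + 15.45² − 8²) / (2·8·15.45) = 238.85/247.28 = 0.9659, so ∠XQZ = 15°.

Therefore, the measure of angle ∠XQZ = 15°.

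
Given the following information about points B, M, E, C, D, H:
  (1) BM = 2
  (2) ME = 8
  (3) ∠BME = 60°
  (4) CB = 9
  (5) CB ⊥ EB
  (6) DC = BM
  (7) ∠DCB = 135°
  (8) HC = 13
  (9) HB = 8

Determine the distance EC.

Step 1: By the law of cosines on triangle BME: BE² = 2² + 8² − 2·2·8·cos(60°) = 52, so BE = 2·√13.
Step 2: By the law of cosines on triangle EBC: EC² = (2·√13)² + 9² − 2·2·√13·9·cos(90°) = 133, so EC = √133.

Therefore, the length of EC = √133.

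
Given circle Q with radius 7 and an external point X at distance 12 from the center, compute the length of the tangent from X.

The tangent, radius, and line from the external point to the center form a right triangle.
The right angle is where the tangent meets the radius.
By the Pythagorean theorem: tangent² + 7² = 12²
tangent² = 144 - 49 = 95
tangent = sqrt(95)

sqrt(95)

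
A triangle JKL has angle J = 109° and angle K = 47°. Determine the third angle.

By the triangle angle sum property, the three interior angles of any triangle add up to 180°.
We know angle J = 109° and angle K = 47°, so their sum is 156°.
Therefore angle L = 180° - 156° = 24°.

24 degrees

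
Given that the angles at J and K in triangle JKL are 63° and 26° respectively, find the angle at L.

The interior angles sum to 180°: angle L = 180 - 63 - 26 = 91°.
The triangle is obtuse (angles 63°, 26°, 91°).

91 degrees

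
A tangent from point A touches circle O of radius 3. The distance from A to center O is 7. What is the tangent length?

Let T be the point of tangency. Then OT ⊥ AT (radius ⊥ tangent).
In right triangle OTA: OA² = OT² + AT²
7² = 3² + AT²
AT² = 40, AT = 2*sqrt(10)

2*sqrt(10)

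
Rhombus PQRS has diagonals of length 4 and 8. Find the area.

Area = (4 * 8) / 2 = 32 / 2 = 16

16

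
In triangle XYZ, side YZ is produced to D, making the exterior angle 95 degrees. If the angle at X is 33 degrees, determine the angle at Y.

angle Y = 95 - 33 = 62 degrees (exterior angle theorem).

62 degrees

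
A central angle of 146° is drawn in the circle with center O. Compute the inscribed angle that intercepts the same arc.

By the inscribed angle theorem, the inscribed angle is half the central angle.
Inscribed angle = 146° / 2 = 73°

73°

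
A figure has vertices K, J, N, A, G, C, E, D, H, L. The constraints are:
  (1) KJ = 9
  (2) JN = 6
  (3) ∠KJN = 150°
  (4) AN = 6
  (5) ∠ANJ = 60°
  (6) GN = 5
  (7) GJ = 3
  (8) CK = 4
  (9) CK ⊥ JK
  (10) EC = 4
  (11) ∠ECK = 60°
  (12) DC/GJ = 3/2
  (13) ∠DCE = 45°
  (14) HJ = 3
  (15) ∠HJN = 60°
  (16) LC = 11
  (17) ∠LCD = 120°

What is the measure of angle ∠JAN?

Step 1: By the law of cosines on triangle ANJ: AJ² = 6² + 6² − 2·6·6·cos(60°) = 36, so AJ = 6.
Step 2: By the inverse law of cosines on triangle JAN: cos(∠JAN) = (6² + 6² − 6²) / (2·6·6) = 36/72 = 0.5, so ∠JAN = 60°.

Therefore, the measure of angle ∠JAN = 60°.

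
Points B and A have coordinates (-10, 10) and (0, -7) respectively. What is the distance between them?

The horizontal distance is |0 - -10| = 10 and the vertical distance is |-7 - 10| = 17.
By the Pythagorean theorem, d = sqrt(10^2 + 17^2) = sqrt(389).

sqrt(389)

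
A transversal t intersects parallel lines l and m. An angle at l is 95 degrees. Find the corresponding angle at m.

Corresponding angles are equal: 95 degrees.

95 degrees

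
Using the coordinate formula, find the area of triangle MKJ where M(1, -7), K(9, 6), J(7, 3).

Shoelace: Area = (1/2)|1(6-3) + 9(3--7) + 7(-7-6)| = (1/2)(2) = 1

1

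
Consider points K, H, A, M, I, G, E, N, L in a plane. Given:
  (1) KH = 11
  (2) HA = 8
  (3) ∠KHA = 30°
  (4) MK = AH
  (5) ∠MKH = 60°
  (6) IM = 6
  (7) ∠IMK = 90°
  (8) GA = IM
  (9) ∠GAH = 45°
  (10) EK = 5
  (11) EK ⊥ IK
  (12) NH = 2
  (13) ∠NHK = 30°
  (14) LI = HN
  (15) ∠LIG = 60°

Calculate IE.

From the given relations: MK = AH = 8.
Step 1: By the law of cosines on triangle IMK: IK² = 6² + 8² − 2·6·8·cos(90°) = 100, so IK = 10.
Step 2: By the law of cosines on triangle IKE: IE² = 10² + 5² − 2·10·5·cos(90°) = 125, so IE = 5·√5.

Therefore, the length of IE = 5·√5.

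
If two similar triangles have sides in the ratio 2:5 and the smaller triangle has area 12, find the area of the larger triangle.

For similar figures, the area ratio equals the square of the side ratio.
Side ratio (the smaller triangle to the larger triangle) = 2:5, so area ratio = 2^2:5^2 = 4:25.
If the area of the smaller triangle is 12, then the area of the larger triangle = 12 * (25/4) = 75.

75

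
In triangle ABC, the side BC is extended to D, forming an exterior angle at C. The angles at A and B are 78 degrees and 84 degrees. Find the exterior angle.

The interior angle at C is 180 - 78 - 84 = 18 degrees.
The exterior angle and interior angle at C are supplementary:
Exterior angle = 180 - 18 = 162 degrees.

162 degrees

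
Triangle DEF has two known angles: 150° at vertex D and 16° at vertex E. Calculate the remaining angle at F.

Let angle F = x. Then 150 + 16 + x = 180.
x = 180 - 166 = 14 degrees.

14 degrees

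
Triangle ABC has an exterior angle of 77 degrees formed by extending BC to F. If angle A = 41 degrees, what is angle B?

The exterior angle theorem states that an exterior angle equals the sum of the two non-adjacent interior angles.
So 77 = 41 + angle B, which gives angle B = 77 - 41 = 36 degrees.

36 degrees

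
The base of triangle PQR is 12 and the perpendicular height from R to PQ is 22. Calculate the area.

A triangle's area is half the area of a rectangle with the same base and height.
Area = (1/2) * 12 * 22 = 132.

132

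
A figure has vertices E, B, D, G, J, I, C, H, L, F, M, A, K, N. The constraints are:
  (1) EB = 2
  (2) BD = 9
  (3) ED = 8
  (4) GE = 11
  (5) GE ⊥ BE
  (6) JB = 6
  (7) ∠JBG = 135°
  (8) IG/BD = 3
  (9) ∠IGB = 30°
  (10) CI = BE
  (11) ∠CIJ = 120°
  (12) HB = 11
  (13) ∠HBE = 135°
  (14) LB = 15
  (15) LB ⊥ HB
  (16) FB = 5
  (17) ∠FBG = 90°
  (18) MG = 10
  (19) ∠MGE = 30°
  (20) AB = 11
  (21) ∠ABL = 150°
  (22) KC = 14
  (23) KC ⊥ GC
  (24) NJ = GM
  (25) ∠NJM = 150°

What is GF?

Step 1: By the law of cosines on triangle BEG: BG² = 2² + 11² − 2·2·11·cos(90°) = 125, so BG = 5·√5.
Step 2: By the law of cosines on triangle GBF: GF² = (5·√5)² + 5² − 2·5·√5·5·cos(90°) = 150, so GF = 5·√6.

Therefore, the length of GF = 5·√6.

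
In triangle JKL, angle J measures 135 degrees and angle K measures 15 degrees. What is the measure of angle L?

Let angle L = x. Then 135 + 15 + x = 180.
x = 180 - 150 = 30 degrees.

30 degrees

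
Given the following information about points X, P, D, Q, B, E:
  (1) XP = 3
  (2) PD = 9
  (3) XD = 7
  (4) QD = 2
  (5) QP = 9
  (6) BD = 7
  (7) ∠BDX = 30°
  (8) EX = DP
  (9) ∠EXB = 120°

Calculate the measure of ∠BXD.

Step 1: By the law of cosines on triangle XDB: XB² = 7² + 7² − 2·7·7·cos(30°) = 13.13, so XB ≈ 3.62.
Step 2: By the inverse law of cosines on triangle BXD: cos(∠BXD) = (3.62² + 7² − 7²) / (2·3.62·7) = 13.13/50.73 = 0.2588, so ∠BXD = 75°.

Therefore, the measure of angle ∠BXD = 75°.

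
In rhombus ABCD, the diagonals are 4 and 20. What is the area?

The diagonals of a rhombus divide it into four right triangles.
Each triangle has legs 4/ 2 = 2 and 20/2 = 10, so each has area (1/2)*2*10 = 10.
Four such triangles give total area = (d1 * d2) / 2 = 40.

40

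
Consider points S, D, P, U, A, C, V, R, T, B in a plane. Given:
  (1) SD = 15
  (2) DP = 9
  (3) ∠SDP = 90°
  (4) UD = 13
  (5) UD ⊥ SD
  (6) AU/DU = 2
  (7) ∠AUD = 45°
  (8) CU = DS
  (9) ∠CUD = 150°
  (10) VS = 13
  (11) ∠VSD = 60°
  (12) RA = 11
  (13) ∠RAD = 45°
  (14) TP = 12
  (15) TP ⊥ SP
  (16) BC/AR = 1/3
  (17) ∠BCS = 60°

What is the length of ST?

Step 1: By the law of cosines on triangle SDP: SP² = 15² + 9² − 2·15·9·cos(90°) = 306, so SP = 3·√34.
Step 2: By the law of cosines on triangle SPT: ST² = (3·√34)² + 12² − 2·3·√34·12·cos(90°) = 450, so ST = 15·√2.

Therefore, the length of ST = 15·√2.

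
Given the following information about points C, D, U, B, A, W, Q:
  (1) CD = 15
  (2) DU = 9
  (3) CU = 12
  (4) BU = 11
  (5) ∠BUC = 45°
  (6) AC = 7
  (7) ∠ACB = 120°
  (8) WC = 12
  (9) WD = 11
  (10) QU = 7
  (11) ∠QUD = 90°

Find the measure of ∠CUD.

Step 1: By the inverse law of cosines on triangle CUD: cos(∠CUD) = (12² + 9² − 15²) / (2·12·9) = 0/216 = 0, so ∠CUD = 90°.

Therefore, the measure of angle ∠CUD = 90°.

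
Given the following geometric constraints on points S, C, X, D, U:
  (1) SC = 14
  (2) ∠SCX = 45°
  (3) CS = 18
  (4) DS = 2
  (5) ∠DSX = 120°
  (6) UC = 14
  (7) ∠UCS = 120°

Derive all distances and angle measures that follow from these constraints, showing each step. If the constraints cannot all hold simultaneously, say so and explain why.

These constraints are not satisfiable: (1) SC = 14 and (3) CS = 18 assign two different lengths to the same segment. No planar figure meets all of them, so nothing further can be derived.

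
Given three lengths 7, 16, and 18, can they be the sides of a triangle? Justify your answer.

Sort the sides: 7, 16, 18.
It suffices to check that the sum of the two smallest exceeds the largest:
7 + 16 = 23 > 18. ✓
Yes, a valid triangle can be formed.

Yes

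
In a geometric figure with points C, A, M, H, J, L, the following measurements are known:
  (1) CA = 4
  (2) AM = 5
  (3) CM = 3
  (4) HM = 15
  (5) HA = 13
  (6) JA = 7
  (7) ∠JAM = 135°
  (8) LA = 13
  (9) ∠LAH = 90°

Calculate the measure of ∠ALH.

Step 1: By the law of cosines on triangle LAH: LH² = 13² + 13² − 2·13·13·cos(90°) = 338, so LH = 13·√2.
Step 2: By the inverse law of cosines on triangle ALH: cos(∠ALH) = (13² + (13·√2)² − 13²) / (2·13·13·√2) = 338/478 = 0.7071, so ∠ALH = 45°.

Therefore, the measure of angle ∠ALH = 45°.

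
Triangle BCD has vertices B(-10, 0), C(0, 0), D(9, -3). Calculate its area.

Shoelace: Area = (1/2)|-10(0--3) + 0(-3-0) + 9(0-0)| = (1/2)(30) = 15

15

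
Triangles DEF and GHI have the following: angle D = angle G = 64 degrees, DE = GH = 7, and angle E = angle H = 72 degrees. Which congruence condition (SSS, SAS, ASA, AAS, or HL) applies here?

Consider the given information: angle D = angle G = 64 degrees, DE = GH = 7, and angle E = angle H = 72 degrees
This is not SAS or AAS: SAS requires two sides and the included angle between them. AAS requires two angles and a non-included side.
The correct criterion is ASA. Two pairs of corresponding angles and the included side are equal (Angle-Side-Angle).

ASA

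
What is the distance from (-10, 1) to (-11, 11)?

d = sqrt((-11 - -10)^2 + (11 - 1)^2)
d = sqrt(-1^2 + 10^2)
d = sqrt(1 + 100)
d = sqrt(101)

sqrt(101)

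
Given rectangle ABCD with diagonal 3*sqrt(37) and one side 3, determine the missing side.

Using the Pythagorean theorem: d^2 = a^2 + b^2
b^2 = d^2 - a^2
b^2 = 333 - 9
b^2 = 324
b = sqrt(324) = 18

18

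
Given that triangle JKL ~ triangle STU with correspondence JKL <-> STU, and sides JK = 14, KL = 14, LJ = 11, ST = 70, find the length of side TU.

Similar triangles have proportional sides. Setting up the proportion:
ST / JK = TU / KL
70 / 14 = TU / 14
TU = 14 * 70 / 14 = 70.

70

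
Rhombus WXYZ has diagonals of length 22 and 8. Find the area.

Area = (22 * 8) / 2 = 176 / 2 = 88

88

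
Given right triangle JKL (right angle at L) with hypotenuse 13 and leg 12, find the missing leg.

Rearranging the Pythagorean theorem to solve for the unknown leg:
leg^2 = hypotenuse^2 - known_leg^2 = 169 - 144 = 25
leg = sqrt(25) = 5.

5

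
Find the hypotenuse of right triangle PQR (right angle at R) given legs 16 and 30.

In a right triangle, the square of the hypotenuse equals the sum of the squares of the two legs.
The legs are 16 and 30, so the hypotenuse = sqrt(256 + 900) = sqrt(1156) = 34.

34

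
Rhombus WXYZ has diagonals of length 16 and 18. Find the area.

The diagonals of a rhombus divide it into four right triangles.
Each triangle has legs 16/ 2 = 8 and 18/2 = 9, so each has area (1/2)*8*9 = 36.
Four such triangles give total area = (d1 * d2) / 2 = 144.

144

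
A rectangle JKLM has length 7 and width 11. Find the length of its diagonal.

A rectangle's diagonal splits it into two right triangles, with the diagonal as the hypotenuse.
By the Pythagorean theorem, d^2 = 7^2 + 11^2 = 170.
Therefore d = sqrt(170).

sqrt(170)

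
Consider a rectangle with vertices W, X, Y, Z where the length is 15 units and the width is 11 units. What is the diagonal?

d = sqrt(15^2 + 11^2) = sqrt(346)

sqrt(346)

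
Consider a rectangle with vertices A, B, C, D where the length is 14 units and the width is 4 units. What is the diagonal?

Using the Pythagorean theorem:
d² = 14² + 4² = 196 + 16 = 212
d = sqrt(212) = 2*sqrt(53)

2*sqrt(53)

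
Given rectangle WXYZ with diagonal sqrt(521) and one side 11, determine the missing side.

The diagonal of a rectangle forms a right triangle with the two sides.
Rearranging the Pythagorean theorem: missing side = sqrt(d^2 - known^2).
= sqrt(521 - 121) = sqrt(400) = 20.

20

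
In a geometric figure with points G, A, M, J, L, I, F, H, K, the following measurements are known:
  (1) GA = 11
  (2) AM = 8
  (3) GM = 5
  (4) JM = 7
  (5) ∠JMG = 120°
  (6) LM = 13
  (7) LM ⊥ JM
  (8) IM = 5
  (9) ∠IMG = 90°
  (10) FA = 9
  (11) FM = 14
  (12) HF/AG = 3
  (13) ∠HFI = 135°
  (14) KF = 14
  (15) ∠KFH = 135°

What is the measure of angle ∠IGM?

Step 1: By the law of cosines on triangle GMI: GI² = 5² + 5² − 2·5·5·cos(90°) = 50, so GI = 5·√2.
Step 2: By the inverse law of cosines on triangle IGM: cos(∠IGM) = ((5·√2)² + 5² − 5²) / (2·5·√2·5) = 50/70.71 = 0.7071, so ∠IGM = 45°.

Therefore, the measure of angle ∠IGM = 45°.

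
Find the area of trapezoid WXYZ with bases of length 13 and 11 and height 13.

Area = (13 + 11) * 13 / 2 = 312 / 2 = 156

156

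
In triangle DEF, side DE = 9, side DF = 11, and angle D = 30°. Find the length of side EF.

When two sides and the included angle are known, the law of cosines gives the third side.
c^2 = a^2 + b^2 - 2ab cos(C) generalizes the Pythagorean theorem to non-right triangles.
Here: EF^2 = 81 + 121 - 198*(sqrt(3)/2) = 202 - 99*sqrt(3)
EF = sqrt(202 - 99*sqrt(3))

sqrt(202 - 99*sqrt(3))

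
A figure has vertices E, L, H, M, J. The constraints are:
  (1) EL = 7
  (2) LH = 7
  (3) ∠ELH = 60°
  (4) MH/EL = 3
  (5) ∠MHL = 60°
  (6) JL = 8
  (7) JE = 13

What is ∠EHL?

Step 1: By the law of cosines on triangle HLE: HE² = 7² + 7² − 2·7·7·cos(60°) = 49, so HE = 7.
Step 2: By the inverse law of cosines on triangle EHL: cos(∠EHL) = (7² + 7² − 7²) / (2·7·7) = 49/98 = 0.5, so ∠EHL = 60°.

Therefore, the measure of angle ∠EHL = 60°.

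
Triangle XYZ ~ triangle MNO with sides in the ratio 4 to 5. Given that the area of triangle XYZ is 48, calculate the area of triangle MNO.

Area ratio = (4/5)^2 = 16/25. Area of MNO = 48 * 25/16 = 75.

75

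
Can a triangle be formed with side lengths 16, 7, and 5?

Check the triangle inequality: 7 + 5 = 12 ≤ 16.
Since the sum of two sides does not exceed the third, no triangle can be formed.

No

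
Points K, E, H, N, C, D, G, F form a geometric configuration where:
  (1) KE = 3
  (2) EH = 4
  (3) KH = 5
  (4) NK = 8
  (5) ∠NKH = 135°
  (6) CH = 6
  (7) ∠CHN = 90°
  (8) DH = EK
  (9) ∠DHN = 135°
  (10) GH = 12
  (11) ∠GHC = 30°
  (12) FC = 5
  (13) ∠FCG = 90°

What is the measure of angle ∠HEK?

Step 1: By the inverse law of cosines on triangle HEK: cos(∠HEK) = (4² + 3² − 5²) / (2·4·3) = 0/24 = 0, so ∠HEK = 90°.

Therefore, the measure of angle ∠HEK = 90°.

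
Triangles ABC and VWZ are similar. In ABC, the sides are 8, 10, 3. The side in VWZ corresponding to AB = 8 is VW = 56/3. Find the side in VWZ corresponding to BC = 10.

Since the triangles are similar, the ratio of corresponding sides is constant.
Scale factor k = VW / AB = 56/3 / 8 = 7/3
WZ = k * BC = 7/3 * 10 = 70/3

70/3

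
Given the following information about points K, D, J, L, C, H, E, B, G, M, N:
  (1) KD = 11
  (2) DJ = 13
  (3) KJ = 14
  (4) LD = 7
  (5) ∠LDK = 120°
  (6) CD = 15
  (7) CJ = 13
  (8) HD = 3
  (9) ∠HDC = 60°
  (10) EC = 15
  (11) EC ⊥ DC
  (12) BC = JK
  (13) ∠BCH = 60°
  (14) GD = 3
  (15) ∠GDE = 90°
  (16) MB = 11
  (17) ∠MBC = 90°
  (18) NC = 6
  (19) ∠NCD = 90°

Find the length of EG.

Step 1: By the law of cosines on triangle ECD: ED² = 15² + 15² − 2·15·15·cos(90°) = 450, so ED = 15·√2.
Step 2: By the law of cosines on triangle EDG: EG² = (15·√2)² + 3² − 2·15·√2·3·cos(90°) = 459, so EG = 3·√51.

Therefore, the length of EG = 3·√51.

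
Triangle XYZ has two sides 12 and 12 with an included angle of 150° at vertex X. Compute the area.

Area = (1/2) * XY * XZ * sin(X)
Area = (1/2) * 12 * 12 * sin(150°)
Area = (1/2) * 12 * 12 * 1/2
Area = 36

36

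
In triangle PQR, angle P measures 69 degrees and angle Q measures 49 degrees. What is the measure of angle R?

angle R = 180 - 69 - 49 = 62 degrees.

62 degrees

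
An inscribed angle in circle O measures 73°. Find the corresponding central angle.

Central angle = 2 × 73° = 146° (inscribed angle theorem).

146°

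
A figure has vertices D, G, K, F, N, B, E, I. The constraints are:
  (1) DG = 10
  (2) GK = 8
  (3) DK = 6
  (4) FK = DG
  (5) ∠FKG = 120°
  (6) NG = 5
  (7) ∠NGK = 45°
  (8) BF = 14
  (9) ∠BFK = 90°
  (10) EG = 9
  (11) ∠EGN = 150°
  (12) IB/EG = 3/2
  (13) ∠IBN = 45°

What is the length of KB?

From the given relations: FK = DG = 10.
Step 1: By the law of cosines on triangle KFB: KB² = 10² + 14² − 2·10·14·cos(90°) = 296, so KB = 2·√74.

Therefore, the length of KB = 2·√74.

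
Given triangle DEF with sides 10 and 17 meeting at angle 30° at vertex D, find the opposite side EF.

When two sides and the included angle are known, the law of cosines gives the third side.
c^2 = a^2 + b^2 - 2ab cos(C) generalizes the Pythagorean theorem to non-right triangles.
Here: EF^2 = 100 + 289 - 340*(sqrt(3)/2) = 389 - 170*sqrt(3)
EF = sqrt(389 - 170*sqrt(3))

sqrt(389 - 170*sqrt(3))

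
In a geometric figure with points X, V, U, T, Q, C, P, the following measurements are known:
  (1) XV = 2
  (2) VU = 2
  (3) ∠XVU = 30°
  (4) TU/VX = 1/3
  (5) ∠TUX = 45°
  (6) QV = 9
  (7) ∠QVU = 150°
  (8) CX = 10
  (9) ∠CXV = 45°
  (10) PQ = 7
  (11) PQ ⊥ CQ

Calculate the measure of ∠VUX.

Step 1: By the law of cosines on triangle UVX: UX² = 2² + 2² − 2·2·2·cos(30°) = 1.07, so UX ≈ 1.04.
Step 2: By the inverse law of cosines on triangle VUX: cos(∠VUX) = (2² + 1.04² − 2²) / (2·2·1.04) = 1.07/4.14 = 0.2588, so ∠VUX = 75°.

Therefore, the measure of angle ∠VUX = 75°.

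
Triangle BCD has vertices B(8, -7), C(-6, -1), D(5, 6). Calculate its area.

Shoelace: Area = (1/2)|8(-1-6) + -6(6--7) + 5(-7--1)| = (1/2)(164) = 82

82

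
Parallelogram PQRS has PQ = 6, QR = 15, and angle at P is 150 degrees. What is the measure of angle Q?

Consecutive angles are supplementary: angle Q = 180 - 150 = 30 degrees.

30 degrees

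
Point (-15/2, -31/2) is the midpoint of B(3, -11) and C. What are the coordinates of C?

Using the midpoint formula: M = ((x1 + x2)/2, (y1 + y2)/2)
We know M = (-15/2, -31/2) and B = (3, -11)
For x: -15/2 = (3 + x2)/2, so x2 = 2*-15/2 - 3 = -18
For y: -31/2 = (-11 + y2)/2, so y2 = 2*-31/2 - -11 = -20
C = (-18, -20)

(-18, -20)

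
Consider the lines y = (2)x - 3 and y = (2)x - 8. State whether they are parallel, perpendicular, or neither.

Slope of line 1: m1 = 2
Slope of line 2: m2 = 2
Since m1 = m2 = 2, the lines are parallel.

Parallel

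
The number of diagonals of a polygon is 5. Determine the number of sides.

Using d = n(n - 3)/2, we solve 5 = n(n - 3)/2.
So n(n - 3) = 10.
Testing n = 5: 5 * 2 = 10 = 10. Correct.
The polygon has 5 sides.

5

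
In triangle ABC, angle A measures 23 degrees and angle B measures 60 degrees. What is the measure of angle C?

Let angle C = x. Then 23 + 60 + x = 180.
x = 180 - 83 = 97 degrees.

97 degrees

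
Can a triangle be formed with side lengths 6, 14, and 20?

No.
The triangle inequality is violated: 6 + 14 = 20 ≤ 20.
These lengths cannot form a triangle.

No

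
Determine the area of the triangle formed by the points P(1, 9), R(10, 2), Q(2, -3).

Using the Shoelace formula for a triangle:
Area = (1/2)|x0(y1 - y2) + x1(y2 - y0) + x2(y0 - y1)|
Area = (1/2)|1(2 - -3) + 10(-3 - 9) + 2(9 - 2)|
Area = (1/2)|5 + -120 + 14|
Area = (1/2)|-101|
Area = (1/2)(101)
Area = 101/2

101/2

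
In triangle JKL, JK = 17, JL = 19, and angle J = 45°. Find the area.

Area = (1/2)(17)(19) sin(45°) = (1/2)(17)(19)(sqrt(2)/2) = 323*sqrt(2)/4

323*sqrt(2)/4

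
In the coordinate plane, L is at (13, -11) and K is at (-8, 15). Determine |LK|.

d = sqrt((-21)^2 + (26)^2) = sqrt(1117)

sqrt(1117)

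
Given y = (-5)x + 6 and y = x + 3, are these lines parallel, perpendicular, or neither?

Slope of line 1: m1 = -5
Slope of line 2: m2 = 1
m1 != m2 (-5 != 1), so not parallel.
m1 * m2 = (-5) * (1) = -5 != -1, so not perpendicular.
The lines are neither parallel nor perpendicular.

Neither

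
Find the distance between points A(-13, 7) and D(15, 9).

d = sqrt((28)^2 + (2)^2) = sqrt(788) = 2*sqrt(197)

2*sqrt(197)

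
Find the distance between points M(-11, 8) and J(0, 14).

d = sqrt((11)^2 + (6)^2) = sqrt(157)

sqrt(157)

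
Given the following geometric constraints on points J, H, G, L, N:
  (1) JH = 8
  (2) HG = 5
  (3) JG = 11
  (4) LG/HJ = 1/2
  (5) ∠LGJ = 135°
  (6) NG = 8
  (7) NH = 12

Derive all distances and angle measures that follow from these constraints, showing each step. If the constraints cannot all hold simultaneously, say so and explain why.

The constraints are consistent.

From the given relations:
  LG = 1/2·HJ = 1/2·8 = 4

Step 1: From JG = 11, GL = 4, and ∠JGL = 135°, by the law of cosines:
  JL² = JG² + GL² - 2·JG·GL·cos(135°) = 121 + 16 + 62.23 = 199.2
  JL ≈ 14.11

Step 2: From JG = 11, JH = 8, GH = 5, by the inverse law of cosines:
  cos(∠GJH) = (JG² + JH² - GH²) / (2·JG·JH)
  ∠GJH = 24.62°

Step 3: From HG = 5, HJ = 8, GJ = 11, by the inverse law of cosines:
  cos(∠GHJ) = (HG² + HJ² - GJ²) / (2·HG·HJ)
  ∠GHJ = 113.58°

Step 4: From HG = 5, HN = 12, GN = 8, by the inverse law of cosines:
  cos(∠GHN) = (HG² + HN² - GN²) / (2·HG·HN)
  ∠GHN = 28.96°

Step 5: From GH = 5, GJ = 11, HJ = 8, by the inverse law of cosines:
  cos(∠HGJ) = (GH² + GJ² - HJ²) / (2·GH·GJ)
  ∠HGJ = 41.8°

Step 6: From GH = 5, GN = 8, HN = 12, by the inverse law of cosines:
  cos(∠HGN) = (GH² + GN² - HN²) / (2·GH·GN)
  ∠HGN = 133.43°

Step 7: From NG = 8, NH = 12, GH = 5, by the inverse law of cosines:
  cos(∠GNH) = (NG² + NH² - GH²) / (2·NG·NH)
  ∠GNH = 17.61°

Step 8: From JG = 11, JL = 14.11, GL = 4, by the inverse law of cosines:
  cos(∠GJL) = (JG² + JL² - GL²) / (2·JG·JL)
  ∠GJL = 11.56°

Step 9: From LG = 4, LJ = 14.11, GJ = 11, by the inverse law of cosines:
  cos(∠GLJ) = (LG² + LJ² - GJ²) / (2·LG·LJ)
  ∠GLJ = 33.44°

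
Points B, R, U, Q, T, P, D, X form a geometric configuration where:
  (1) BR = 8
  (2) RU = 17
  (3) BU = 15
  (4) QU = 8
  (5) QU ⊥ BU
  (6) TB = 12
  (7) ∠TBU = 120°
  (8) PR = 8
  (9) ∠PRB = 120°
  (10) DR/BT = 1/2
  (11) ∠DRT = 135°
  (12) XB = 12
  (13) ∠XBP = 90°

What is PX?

Step 1: By the law of cosines on triangle BRP: BP² = 8² + 8² − 2·8·8·cos(120°) = 192, so BP = 8·√3.
Step 2: By the law of cosines on triangle PBX: PX² = (8·√3)² + 12² − 2·8·√3·12·cos(90°) = 336, so PX = 4·√21.

Therefore, the length of PX = 4·√21.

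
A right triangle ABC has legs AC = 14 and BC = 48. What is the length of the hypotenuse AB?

In a right triangle, the square of the hypotenuse equals the sum of the squares of the two legs.
The legs are 14 and 48, so the hypotenuse = sqrt(196 + 2304) = sqrt(2500) = 50.

50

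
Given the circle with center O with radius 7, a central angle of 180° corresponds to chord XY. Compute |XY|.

Chord = 2(7) sin(90°) = 14

14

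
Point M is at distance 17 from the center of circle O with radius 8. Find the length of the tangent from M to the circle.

tangent = √(d² - r²) = √(17² - 8²) = √(289 - 64) = √225 = 15

15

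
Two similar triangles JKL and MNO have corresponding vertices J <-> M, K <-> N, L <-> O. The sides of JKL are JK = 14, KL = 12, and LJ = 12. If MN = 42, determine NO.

k = 42/14 = 3. NO = 3 * 12 = 36.

36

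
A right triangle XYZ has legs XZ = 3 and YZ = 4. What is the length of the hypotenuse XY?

XY = sqrt(3^2 + 4^2) = sqrt(25) = 5

5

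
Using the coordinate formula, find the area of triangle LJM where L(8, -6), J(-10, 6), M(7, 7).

Using the Shoelace formula for a triangle:
Area = (1/2)|x0(y1 - y2) + x1(y2 - y0) + x2(y0 - y1)|
Area = (1/2)|8(6 - 7) + -10(7 - -6) + 7(-6 - 6)|
Area = (1/2)|-8 + -130 + -84|
Area = (1/2)|-222|
Area = (1/2)(222)
Area = 111

111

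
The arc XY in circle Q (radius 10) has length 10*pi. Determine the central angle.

θ = 360 × 10*pi / (2π × 10) = 180° (rearranging arc length formula).

180°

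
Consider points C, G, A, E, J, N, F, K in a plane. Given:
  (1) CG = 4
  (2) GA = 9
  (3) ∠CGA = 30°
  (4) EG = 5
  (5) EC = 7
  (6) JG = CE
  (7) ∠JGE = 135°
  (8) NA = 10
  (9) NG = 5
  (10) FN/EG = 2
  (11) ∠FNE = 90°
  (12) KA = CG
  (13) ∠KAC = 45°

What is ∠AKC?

From the given relations: KA = CG = 4.
Step 1: By the law of cosines on triangle CGA: CA² = 4² + 9² − 2·4·9·cos(30°) = 34.65, so CA ≈ 5.89.
Step 2: By the law of cosines on triangle KAC: KC² = 4² + 5.89² − 2·4·5.89·cos(45°) = 17.35, so KC ≈ 4.17.
Step 3: By the inverse law of cosines on triangle AKC: cos(∠AKC) = (4² + 4.17² − 5.89²) / (2·4·4.17) = -1.3/33.32 = -0.0389, so ∠AKC = 92.23°.

Therefore, the measure of angle ∠AKC = 92.23°.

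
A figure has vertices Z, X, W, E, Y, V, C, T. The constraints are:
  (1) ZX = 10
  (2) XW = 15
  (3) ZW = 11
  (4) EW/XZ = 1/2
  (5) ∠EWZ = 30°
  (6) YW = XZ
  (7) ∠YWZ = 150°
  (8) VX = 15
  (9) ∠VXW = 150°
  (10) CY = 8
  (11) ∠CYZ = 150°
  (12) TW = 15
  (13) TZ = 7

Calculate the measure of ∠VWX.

Step 1: By the law of cosines on triangle WXV: WV² = 15² + 15² − 2·15·15·cos(150°) = 839.71, so WV ≈ 28.98.
Step 2: By the inverse law of cosines on triangle VWX: cos(∠VWX) = (28.98² + 15² − 15²) / (2·28.98·15) = 839.71/869.33 = 0.9659, so ∠VWX = 15°.

Therefore, the measure of angle ∠VWX = 15°.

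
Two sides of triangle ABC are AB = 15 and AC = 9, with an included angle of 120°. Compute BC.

When two sides and the included angle are known, the law of cosines gives the third side.
c^2 = a^2 + b^2 - 2ab cos(C) generalizes the Pythagorean theorem to non-right triangles.
Here: BC^2 = 225 + 81 - 270*(-1/2) = 441
BC = 21

21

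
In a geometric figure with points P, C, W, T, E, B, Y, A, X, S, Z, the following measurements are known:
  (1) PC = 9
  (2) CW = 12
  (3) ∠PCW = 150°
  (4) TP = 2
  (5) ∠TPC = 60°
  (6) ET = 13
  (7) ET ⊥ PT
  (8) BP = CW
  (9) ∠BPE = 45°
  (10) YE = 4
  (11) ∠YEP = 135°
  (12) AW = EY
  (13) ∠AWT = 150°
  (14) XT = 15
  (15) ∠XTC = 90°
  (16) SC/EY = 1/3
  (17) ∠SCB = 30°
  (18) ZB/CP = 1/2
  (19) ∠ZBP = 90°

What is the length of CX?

Step 1: By the law of cosines on triangle CPT: CT² = 9² + 2² − 2·9·2·cos(60°) = 67, so CT = √67.
Step 2: By the law of cosines on triangle CTX: CX² = √67² + 15² − 2·√67·15·cos(90°) = 292, so CX = 2·√73.

Therefore, the length of CX = 2·√73.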